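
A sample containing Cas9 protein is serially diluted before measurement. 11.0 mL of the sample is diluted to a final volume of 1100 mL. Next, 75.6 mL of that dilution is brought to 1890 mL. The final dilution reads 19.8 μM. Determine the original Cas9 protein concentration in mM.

49.5 mM

Overall dilution factor = 100 × 25 = 2500.
Original = 19.8 μM × 2500 = 4.95 × 10⁴ μM = 49.5 mM.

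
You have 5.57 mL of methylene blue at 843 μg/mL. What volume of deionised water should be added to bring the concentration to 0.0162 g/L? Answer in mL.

284 mL

0.0162 g/L = 16.2 μg/mL.
V₂ = C₁V₁/C₂ = 843 × 5.57 / 16.2 = 290 mL.
Diluent to add = V₂ − V₁ = 290 − 5.57 = 284 mL.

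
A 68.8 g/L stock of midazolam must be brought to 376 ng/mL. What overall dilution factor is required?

1.83 × 10⁵

Factor = C₀/C_target = 68.8 g/L / 376 ng/mL = 1.83 × 10⁵.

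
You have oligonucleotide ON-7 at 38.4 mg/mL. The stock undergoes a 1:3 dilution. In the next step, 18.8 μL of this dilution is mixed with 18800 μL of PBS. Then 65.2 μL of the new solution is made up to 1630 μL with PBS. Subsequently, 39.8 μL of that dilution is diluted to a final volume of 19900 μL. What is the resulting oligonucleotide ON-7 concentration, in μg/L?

Overall dilution factor = 3 × 1001 × 25 × 500 = 3.75 × 10⁷.
38.4 mg/mL / 3.75 × 10⁷ = 1.02 × 10⁻⁶ mg/mL = 1.02 μg/L.

1.02 μg/L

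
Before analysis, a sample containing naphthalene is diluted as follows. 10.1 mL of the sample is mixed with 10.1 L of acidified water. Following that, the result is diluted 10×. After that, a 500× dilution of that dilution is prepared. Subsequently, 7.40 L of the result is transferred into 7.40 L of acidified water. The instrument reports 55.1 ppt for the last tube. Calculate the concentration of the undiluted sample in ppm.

Overall dilution factor = 1001 × 10 × 500 × 2 = 1.00 × 10⁷.
Original = 55.1 ppt × 1.00 × 10⁷ = 5.52 × 10⁸ ppt = 552 ppm.

552 ppm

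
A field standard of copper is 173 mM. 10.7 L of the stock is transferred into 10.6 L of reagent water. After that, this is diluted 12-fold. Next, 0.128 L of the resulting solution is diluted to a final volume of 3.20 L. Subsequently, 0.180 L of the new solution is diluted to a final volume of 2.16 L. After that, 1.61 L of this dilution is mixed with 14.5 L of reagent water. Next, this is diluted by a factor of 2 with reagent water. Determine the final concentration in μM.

Overall dilution factor = 1.991 × 12 × 25 × 12 × 10.01 × 2 = 1.43 × 10⁵.
173 mM / 1.43 × 10⁵ = 1.21 × 10⁻³ mM = 1.21 μM.

1.21 μM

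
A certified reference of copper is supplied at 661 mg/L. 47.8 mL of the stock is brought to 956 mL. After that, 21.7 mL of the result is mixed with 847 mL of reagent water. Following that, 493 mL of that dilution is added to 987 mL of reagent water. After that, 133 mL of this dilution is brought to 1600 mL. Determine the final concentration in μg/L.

Overall dilution factor = 20 × 40.03 × 3.002 × 12.03 = 2.89 × 10⁴.
661 mg/L / 2.89 × 10⁴ = 0.0229 mg/L = 22.9 μg/L.

22.9 μg/L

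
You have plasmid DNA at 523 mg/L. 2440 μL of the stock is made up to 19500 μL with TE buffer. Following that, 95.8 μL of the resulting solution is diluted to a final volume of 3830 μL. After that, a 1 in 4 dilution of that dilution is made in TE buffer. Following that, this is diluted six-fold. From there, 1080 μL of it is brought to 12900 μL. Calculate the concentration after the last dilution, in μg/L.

Overall dilution factor = 7.992 × 39.98 × 4 × 6 × 11.94 = 9.16 × 10⁴.
523 mg/L / 9.16 × 10⁴ = 5.71 × 10⁻³ mg/L = 5.71 μg/L.

5.71 μg/L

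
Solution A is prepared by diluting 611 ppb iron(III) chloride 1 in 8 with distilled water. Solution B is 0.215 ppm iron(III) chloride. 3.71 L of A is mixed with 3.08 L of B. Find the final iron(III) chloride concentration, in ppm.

0.139 ppm

C_A = 611 ppb / 8 = 76.4 ppb.
C_B = 0.215 ppm = 215 ppb.
C_mix = (C_A·V_A + C_B·V_B)/(V_A + V_B) = (76.4×3.71 + 215×3.08) / 6.790 = 139 ppb = 0.139 ppm.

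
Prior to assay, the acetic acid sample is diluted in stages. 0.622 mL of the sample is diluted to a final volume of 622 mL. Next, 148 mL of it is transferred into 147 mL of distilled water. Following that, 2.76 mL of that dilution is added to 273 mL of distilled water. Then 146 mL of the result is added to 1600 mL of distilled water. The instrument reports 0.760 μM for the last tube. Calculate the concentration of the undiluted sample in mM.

Overall dilution factor = 1000 × 1.993 × 99.91 × 11.96 = 2.38 × 10⁶.
Original = 0.760 μM × 2.38 × 10⁶ = 1.81 × 10⁶ μM = 1810 mM.

1810 mM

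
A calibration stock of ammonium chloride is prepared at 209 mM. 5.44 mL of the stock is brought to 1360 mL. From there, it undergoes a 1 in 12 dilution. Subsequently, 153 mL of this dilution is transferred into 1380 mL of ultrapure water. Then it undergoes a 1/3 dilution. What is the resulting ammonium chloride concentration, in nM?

Overall dilution factor = 250 × 12 × 10.02 × 3 = 9.02 × 10⁴.
209 mM / 9.02 × 10⁴ = 2.32 × 10⁻³ mM = 2320 nM.

2320 nM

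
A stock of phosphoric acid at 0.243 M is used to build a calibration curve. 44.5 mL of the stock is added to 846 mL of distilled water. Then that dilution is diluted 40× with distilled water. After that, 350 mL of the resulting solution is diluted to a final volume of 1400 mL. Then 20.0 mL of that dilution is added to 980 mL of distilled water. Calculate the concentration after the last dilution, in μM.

1.52 μM

Overall dilution factor = 20.01 × 40 × 4 × 50 = 1.60 × 10⁵.
0.243 M / 1.60 × 10⁵ = 1.52 × 10⁻⁶ M = 1.52 μM.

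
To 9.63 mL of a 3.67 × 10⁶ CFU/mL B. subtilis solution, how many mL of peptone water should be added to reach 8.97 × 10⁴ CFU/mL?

384 mL

V₂ = C₁V₁/C₂ = 3.67 × 10⁶ × 9.63 / 8.97 × 10⁴ = 394 mL.
Diluent to add = V₂ − V₁ = 394 − 9.63 = 384 mL.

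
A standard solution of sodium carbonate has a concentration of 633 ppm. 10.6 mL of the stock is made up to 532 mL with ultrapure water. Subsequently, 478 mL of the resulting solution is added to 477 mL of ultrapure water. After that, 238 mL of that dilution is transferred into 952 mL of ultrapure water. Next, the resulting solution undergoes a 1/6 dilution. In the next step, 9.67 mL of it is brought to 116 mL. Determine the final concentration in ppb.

17.5 ppb

Overall dilution factor = 50.19 × 1.998 × 5 × 6 × 12.00 = 3.61 × 10⁴.
633 ppm / 3.61 × 10⁴ = 0.0175 ppm = 17.5 ppb.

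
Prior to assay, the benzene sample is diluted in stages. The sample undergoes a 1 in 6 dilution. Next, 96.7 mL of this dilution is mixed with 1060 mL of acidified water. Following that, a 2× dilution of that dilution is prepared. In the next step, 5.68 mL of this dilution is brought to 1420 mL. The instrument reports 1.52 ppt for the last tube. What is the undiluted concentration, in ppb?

54.5 ppb

Overall dilution factor = 6 × 11.96 × 2 × 250 = 3.59 × 10⁴.
Original = 1.52 ppt × 3.59 × 10⁴ = 5.45 × 10⁴ ppt = 54.5 ppb.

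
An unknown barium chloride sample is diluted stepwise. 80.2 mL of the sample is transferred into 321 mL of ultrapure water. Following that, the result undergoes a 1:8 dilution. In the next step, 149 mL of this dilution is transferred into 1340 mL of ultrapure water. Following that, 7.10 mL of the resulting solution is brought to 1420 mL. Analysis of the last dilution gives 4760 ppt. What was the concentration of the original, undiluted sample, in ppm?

Overall dilution factor = 5.002 × 8 × 9.993 × 200 = 8.00 × 10⁴.
Original = 4760 ppt × 8.00 × 10⁴ = 3.81 × 10⁸ ppt = 381 ppm.

381 ppm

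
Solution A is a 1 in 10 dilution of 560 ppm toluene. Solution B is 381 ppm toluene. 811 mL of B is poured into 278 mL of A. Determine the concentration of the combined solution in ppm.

298 ppm

C_A = 560 ppm / 10 = 56.0 ppm.
C_mix = (C_A·V_A + C_B·V_B)/(V_A + V_B) = (56.0×278 + 381×811) / 1089 = 298 ppm.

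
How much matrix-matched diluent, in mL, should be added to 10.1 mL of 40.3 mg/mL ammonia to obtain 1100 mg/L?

360 mL

1100 mg/L = 1.10 mg/mL.
V₂ = C₁V₁/C₂ = 40.3 × 10.1 / 1.10 = 370 mL.
Diluent to add = V₂ − V₁ = 370 − 10.1 = 360 mL.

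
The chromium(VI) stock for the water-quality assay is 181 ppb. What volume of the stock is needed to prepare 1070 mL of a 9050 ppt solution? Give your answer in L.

0.0535 L

9050 ppt = 9.05 ppb.
V₁ = C₂V₂/C₁ = 9.05 × 1070 / 181 = 53.5 mL = 0.0535 L.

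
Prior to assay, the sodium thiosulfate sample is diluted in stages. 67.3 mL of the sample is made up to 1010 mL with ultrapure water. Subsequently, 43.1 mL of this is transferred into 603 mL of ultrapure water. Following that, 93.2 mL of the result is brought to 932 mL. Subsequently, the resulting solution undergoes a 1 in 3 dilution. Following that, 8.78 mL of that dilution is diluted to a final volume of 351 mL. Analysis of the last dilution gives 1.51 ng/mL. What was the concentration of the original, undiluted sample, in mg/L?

Overall dilution factor = 15.01 × 14.99 × 10 × 3 × 39.98 = 2.70 × 10⁵.
Original = 1.51 ng/mL × 2.70 × 10⁵ = 4.07 × 10⁵ ng/mL = 407 mg/L.

407 mg/L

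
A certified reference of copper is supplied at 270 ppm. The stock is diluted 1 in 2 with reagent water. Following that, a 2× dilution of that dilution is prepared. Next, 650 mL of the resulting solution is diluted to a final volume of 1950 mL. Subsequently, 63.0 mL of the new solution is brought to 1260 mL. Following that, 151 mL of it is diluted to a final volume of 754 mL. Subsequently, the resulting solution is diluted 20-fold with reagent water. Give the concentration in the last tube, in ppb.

Overall dilution factor = 2 × 2 × 3 × 20 × 4.993 × 20 = 2.40 × 10⁴.
270 ppm / 2.40 × 10⁴ = 0.0113 ppm = 11.3 ppb.

11.3 ppb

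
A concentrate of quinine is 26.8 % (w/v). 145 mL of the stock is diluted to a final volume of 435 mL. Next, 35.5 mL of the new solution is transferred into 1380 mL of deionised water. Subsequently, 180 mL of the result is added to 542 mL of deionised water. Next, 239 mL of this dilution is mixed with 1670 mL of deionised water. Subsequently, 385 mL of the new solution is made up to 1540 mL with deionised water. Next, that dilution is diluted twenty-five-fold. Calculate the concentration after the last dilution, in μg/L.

Overall dilution factor = 3 × 39.87 × 4.011 × 7.987 × 4 × 25 = 3.83 × 10⁵.
26.8 % (w/v) / 3.83 × 10⁵ = 6.99 × 10⁻⁵ % (w/v) = 699 μg/L.

699 μg/L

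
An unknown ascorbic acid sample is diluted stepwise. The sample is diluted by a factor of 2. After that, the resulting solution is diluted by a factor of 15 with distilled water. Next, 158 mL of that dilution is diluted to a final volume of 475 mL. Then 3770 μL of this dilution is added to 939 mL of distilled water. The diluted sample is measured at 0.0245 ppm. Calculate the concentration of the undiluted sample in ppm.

553 ppm

Overall dilution factor = 2 × 15 × 3.006 × 250.1 = 2.26 × 10⁴.
Original = 0.0245 ppm × 2.26 × 10⁴ = 553 ppm.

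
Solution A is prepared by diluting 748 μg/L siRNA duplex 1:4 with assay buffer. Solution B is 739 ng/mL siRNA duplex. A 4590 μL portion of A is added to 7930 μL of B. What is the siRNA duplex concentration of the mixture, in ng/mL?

C_A = 748 μg/L / 4 = 187 μg/L.
C_B = 739 ng/mL = 739 μg/L.
C_mix = (C_A·V_A + C_B·V_B)/(V_A + V_B) = (187×4590 + 739×7930) / 12520 = 537 μg/L = 537 ng/mL.

537 ng/mL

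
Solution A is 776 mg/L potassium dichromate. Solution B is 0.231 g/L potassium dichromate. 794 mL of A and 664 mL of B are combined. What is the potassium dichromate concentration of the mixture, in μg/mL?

528 μg/mL

C_B = 0.231 g/L = 231 mg/L.
C_mix = (C_A·V_A + C_B·V_B)/(V_A + V_B) = (776×794 + 231×664) / 1458 = 528 mg/L = 528 μg/mL.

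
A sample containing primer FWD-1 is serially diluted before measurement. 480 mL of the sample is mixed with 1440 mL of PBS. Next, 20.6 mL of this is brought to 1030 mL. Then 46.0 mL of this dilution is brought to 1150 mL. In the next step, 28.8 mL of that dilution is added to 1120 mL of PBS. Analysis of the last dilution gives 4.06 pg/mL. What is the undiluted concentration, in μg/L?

Overall dilution factor = 4 × 50 × 25 × 39.89 = 1.99 × 10⁵.
Original = 4.06 pg/mL × 1.99 × 10⁵ = 8.10 × 10⁵ pg/mL = 810 μg/L.

810 μg/L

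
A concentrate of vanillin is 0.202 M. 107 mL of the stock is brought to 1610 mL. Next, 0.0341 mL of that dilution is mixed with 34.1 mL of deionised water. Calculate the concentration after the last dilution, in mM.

0.0134 mM

Overall dilution factor = 15.05 × 1001 = 1.51 × 10⁴.
0.202 M / 1.51 × 10⁴ = 1.34 × 10⁻⁵ M = 0.0134 mM.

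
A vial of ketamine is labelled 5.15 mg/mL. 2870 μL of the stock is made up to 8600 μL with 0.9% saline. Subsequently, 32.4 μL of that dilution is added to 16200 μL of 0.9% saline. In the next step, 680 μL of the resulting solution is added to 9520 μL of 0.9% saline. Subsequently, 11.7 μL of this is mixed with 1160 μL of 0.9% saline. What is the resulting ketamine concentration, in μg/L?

2.28 μg/L

Overall dilution factor = 2.997 × 501 × 15 × 100.1 = 2.26 × 10⁶.
5.15 mg/mL / 2.26 × 10⁶ = 2.28 × 10⁻⁶ mg/mL = 2.28 μg/L.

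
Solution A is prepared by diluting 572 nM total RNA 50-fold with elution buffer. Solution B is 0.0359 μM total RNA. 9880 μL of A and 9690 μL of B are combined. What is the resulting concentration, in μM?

C_A = 572 nM / 50 = 11.4 nM.
C_B = 0.0359 μM = 35.9 nM.
C_mix = (C_A·V_A + C_B·V_B)/(V_A + V_B) = (11.4×9880 + 35.9×9690) / 19570 = 23.6 nM = 0.0236 μM.

0.0236 μM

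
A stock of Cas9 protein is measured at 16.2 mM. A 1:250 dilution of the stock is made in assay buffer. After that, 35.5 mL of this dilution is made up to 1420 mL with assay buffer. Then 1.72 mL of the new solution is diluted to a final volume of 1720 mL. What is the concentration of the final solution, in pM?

Overall dilution factor = 250 × 40 × 1000 = 1.00 × 10⁷.
16.2 mM / 1.00 × 10⁷ = 1.62 × 10⁻⁶ mM = 1620 pM.

1620 pM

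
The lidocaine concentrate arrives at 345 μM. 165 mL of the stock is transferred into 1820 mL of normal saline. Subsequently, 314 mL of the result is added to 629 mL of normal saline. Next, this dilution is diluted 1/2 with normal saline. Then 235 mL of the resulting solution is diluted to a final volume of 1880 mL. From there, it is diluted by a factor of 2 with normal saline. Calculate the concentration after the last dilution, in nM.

298 nM

Overall dilution factor = 12.03 × 3.003 × 2 × 8 × 2 = 1156.
345 μM / 1156 = 0.298 μM = 298 nM.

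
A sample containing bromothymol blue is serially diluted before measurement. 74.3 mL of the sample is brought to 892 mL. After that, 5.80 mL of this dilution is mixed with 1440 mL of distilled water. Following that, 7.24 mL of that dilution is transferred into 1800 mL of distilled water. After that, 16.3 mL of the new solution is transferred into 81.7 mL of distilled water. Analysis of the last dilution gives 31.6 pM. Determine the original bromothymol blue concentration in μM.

Overall dilution factor = 12.01 × 249.3 × 249.6 × 6.012 = 4.49 × 10⁶.
Original = 31.6 pM × 4.49 × 10⁶ = 1.42 × 10⁸ pM = 142 μM.

142 μM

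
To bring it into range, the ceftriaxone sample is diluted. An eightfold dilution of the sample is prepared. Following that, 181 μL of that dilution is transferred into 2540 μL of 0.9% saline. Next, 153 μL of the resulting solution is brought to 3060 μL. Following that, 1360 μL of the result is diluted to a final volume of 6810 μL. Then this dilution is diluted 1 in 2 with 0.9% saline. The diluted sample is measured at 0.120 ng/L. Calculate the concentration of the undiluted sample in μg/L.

Overall dilution factor = 8 × 15.03 × 20 × 5.007 × 2 = 2.41 × 10⁴.
Original = 0.120 ng/L × 2.41 × 10⁴ = 2891 ng/L = 2.89 μg/L.

2.89 μg/L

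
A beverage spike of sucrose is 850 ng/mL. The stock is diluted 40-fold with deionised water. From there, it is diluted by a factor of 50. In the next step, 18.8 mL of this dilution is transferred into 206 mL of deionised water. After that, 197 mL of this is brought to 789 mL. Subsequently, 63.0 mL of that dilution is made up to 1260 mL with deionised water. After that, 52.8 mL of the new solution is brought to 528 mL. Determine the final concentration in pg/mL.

Overall dilution factor = 40 × 50 × 11.96 × 4.005 × 20 × 10 = 1.92 × 10⁷.
850 ng/mL / 1.92 × 10⁷ = 4.44 × 10⁻⁵ ng/mL = 0.0444 pg/mL.

0.0444 pg/mL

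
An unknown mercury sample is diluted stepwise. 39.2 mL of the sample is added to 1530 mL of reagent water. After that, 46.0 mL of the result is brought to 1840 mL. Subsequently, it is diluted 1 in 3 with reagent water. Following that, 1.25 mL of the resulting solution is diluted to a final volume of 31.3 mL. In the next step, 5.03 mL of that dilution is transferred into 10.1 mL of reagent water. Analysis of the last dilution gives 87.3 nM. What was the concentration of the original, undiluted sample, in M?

0.0316 M

Overall dilution factor = 40.03 × 40 × 3 × 25.04 × 3.008 = 3.62 × 10⁵.
Original = 87.3 nM × 3.62 × 10⁵ = 3.16 × 10⁷ nM = 0.0316 M.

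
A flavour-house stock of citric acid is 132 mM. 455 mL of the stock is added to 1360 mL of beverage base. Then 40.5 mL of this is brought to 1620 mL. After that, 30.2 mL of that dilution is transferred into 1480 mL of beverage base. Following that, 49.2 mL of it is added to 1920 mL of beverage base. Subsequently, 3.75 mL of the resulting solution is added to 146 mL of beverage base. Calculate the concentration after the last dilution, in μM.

Overall dilution factor = 3.989 × 40 × 50.01 × 40.02 × 39.93 = 1.28 × 10⁷.
132 mM / 1.28 × 10⁷ = 1.04 × 10⁻⁵ mM = 0.0104 μM.

0.0104 μM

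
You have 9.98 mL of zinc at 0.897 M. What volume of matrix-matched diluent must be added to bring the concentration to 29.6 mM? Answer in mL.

292 mL

29.6 mM = 0.0296 M.
V₂ = C₁V₁/C₂ = 0.897 × 9.98 / 0.0296 = 302 mL.
Diluent to add = V₂ − V₁ = 302 − 9.98 = 292 mL.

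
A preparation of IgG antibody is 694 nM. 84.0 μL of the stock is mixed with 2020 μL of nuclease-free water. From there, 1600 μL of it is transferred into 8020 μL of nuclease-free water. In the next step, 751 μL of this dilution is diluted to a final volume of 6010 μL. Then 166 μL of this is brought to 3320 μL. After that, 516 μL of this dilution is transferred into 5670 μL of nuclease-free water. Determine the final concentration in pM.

Overall dilution factor = 25.05 × 6.013 × 8.003 × 20 × 11.99 = 2.89 × 10⁵.
694 nM / 2.89 × 10⁵ = 2.40 × 10⁻³ nM = 2.40 pM.

2.40 pM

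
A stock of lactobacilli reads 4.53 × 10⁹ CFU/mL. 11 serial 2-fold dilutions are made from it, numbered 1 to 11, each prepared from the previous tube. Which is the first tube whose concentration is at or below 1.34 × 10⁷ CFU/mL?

tube 9

Tube n has concentration 4.53 × 10⁹ CFU/mL / 2ⁿ.
Need 2ⁿ ≥ 4.53 × 10⁹ CFU/mL / 1.34 × 10⁷ CFU/mL = 338, so n ≥ 8.40.
First such tube: n = 9.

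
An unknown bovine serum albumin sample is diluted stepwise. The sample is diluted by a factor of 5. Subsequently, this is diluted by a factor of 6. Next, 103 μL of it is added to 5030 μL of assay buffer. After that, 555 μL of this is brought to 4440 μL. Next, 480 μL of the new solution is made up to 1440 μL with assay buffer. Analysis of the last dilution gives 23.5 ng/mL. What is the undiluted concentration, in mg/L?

843 mg/L

Overall dilution factor = 5 × 6 × 49.83 × 8 × 3 = 3.59 × 10⁴.
Original = 23.5 ng/mL × 3.59 × 10⁴ = 8.43 × 10⁵ ng/mL = 843 mg/L.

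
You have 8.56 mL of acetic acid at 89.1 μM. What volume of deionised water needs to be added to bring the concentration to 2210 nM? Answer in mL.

337 mL

2210 nM = 2.21 μM.
V₂ = C₁V₁/C₂ = 89.1 × 8.56 / 2.21 = 345 mL.
Diluent to add = V₂ − V₁ = 345 − 8.56 = 337 mL.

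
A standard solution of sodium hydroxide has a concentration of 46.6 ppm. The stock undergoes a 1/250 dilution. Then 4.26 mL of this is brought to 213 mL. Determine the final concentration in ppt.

3730 ppt

Overall dilution factor = 250 × 50 = 1.25 × 10⁴.
46.6 ppm / 1.25 × 10⁴ = 3.73 × 10⁻³ ppm = 3730 ppt.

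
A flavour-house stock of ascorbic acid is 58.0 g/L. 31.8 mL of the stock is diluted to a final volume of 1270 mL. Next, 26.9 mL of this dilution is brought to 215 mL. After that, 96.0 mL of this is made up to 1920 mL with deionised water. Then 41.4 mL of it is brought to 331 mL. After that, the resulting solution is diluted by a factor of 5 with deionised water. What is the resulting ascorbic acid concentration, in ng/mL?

227 ng/mL

Overall dilution factor = 39.94 × 7.993 × 20 × 7.995 × 5 = 2.55 × 10⁵.
58.0 g/L / 2.55 × 10⁵ = 2.27 × 10⁻⁴ g/L = 227 ng/mL.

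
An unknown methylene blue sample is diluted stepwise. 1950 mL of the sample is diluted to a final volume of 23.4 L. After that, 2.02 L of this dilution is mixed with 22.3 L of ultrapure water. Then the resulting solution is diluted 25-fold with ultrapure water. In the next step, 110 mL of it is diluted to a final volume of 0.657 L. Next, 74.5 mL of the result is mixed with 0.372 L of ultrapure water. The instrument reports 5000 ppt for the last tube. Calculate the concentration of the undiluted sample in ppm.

Overall dilution factor = 12 × 12.04 × 25 × 5.973 × 5.993 = 1.29 × 10⁵.
Original = 5000 ppt × 1.29 × 10⁵ = 6.46 × 10⁸ ppt = 646 ppm.

646 ppm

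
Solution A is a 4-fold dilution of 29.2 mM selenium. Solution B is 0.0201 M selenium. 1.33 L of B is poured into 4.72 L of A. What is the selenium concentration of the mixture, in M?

0.0101 M

C_A = 29.2 mM / 4 = 7.30 mM.
C_B = 0.0201 M = 20.1 mM.
C_mix = (C_A·V_A + C_B·V_B)/(V_A + V_B) = (7.30×4.72 + 20.1×1.33) / 6.050 = 10.1 mM = 0.0101 M.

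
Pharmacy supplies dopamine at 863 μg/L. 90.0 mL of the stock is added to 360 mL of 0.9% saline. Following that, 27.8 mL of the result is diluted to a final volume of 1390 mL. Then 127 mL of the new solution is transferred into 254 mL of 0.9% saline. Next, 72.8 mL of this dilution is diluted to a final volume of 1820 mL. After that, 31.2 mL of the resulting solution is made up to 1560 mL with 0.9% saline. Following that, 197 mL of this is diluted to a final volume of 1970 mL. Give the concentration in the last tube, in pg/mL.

Overall dilution factor = 5 × 50 × 3 × 25 × 50 × 10 = 9.38 × 10⁶.
863 μg/L / 9.38 × 10⁶ = 9.21 × 10⁻⁵ μg/L = 0.0921 pg/mL.

0.0921 pg/mL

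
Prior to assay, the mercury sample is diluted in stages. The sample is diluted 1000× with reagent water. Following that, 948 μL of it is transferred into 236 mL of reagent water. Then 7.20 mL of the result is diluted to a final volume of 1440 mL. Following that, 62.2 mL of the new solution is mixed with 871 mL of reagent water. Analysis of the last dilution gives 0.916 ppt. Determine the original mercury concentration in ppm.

Overall dilution factor = 1000 × 249.9 × 200 × 15.00 = 7.50 × 10⁸.
Original = 0.916 ppt × 7.50 × 10⁸ = 6.87 × 10⁸ ppt = 687 ppm.

687 ppm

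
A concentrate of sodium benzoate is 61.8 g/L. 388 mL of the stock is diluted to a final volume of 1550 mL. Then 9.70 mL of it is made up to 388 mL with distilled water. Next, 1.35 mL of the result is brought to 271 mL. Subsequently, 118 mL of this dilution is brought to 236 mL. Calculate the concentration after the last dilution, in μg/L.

963 μg/L

Overall dilution factor = 3.995 × 40 × 200.7 × 2 = 6.42 × 10⁴.
61.8 g/L / 6.42 × 10⁴ = 9.63 × 10⁻⁴ g/L = 963 μg/L.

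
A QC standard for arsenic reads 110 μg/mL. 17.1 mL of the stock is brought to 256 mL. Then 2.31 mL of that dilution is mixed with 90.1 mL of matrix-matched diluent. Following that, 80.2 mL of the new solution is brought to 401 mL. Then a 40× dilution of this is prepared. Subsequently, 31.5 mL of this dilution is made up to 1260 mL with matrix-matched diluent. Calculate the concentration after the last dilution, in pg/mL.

Overall dilution factor = 14.97 × 40.00 × 5 × 40 × 40 = 4.79 × 10⁶.
110 μg/mL / 4.79 × 10⁶ = 2.30 × 10⁻⁵ μg/mL = 23.0 pg/mL.

23.0 pg/mL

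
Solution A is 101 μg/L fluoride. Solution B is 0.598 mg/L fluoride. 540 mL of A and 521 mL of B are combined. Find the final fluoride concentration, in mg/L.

C_B = 0.598 mg/L = 598 μg/L.
C_mix = (C_A·V_A + C_B·V_B)/(V_A + V_B) = (101×540 + 598×521) / 1061 = 345 μg/L = 0.345 mg/L.

0.345 mg/L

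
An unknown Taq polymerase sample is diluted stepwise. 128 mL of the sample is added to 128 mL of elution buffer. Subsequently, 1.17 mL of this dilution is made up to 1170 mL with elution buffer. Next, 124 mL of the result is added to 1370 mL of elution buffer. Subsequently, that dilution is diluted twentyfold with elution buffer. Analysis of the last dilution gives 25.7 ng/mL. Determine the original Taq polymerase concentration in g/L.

Overall dilution factor = 2 × 1000 × 12.05 × 20 = 4.82 × 10⁵.
Original = 25.7 ng/mL × 4.82 × 10⁵ = 1.24 × 10⁷ ng/mL = 12.4 g/L.

12.4 g/L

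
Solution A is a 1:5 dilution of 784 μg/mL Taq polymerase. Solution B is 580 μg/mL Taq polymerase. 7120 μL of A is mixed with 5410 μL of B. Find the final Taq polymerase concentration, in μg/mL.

340 μg/mL

C_A = 784 μg/mL / 5 = 157 μg/mL.
C_mix = (C_A·V_A + C_B·V_B)/(V_A + V_B) = (157×7120 + 580×5410) / 12530 = 340 μg/mL.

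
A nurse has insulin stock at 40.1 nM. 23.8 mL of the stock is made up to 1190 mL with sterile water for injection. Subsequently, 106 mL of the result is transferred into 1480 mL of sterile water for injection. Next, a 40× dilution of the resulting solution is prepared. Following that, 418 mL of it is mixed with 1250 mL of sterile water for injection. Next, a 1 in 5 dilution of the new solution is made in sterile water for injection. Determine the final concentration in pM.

Overall dilution factor = 50 × 14.96 × 40 × 3.990 × 5 = 5.97 × 10⁵.
40.1 nM / 5.97 × 10⁵ = 6.72 × 10⁻⁵ nM = 0.0672 pM.

0.0672 pM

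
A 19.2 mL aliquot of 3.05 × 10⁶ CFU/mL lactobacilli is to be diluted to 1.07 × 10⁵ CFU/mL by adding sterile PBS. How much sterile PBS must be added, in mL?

528 mL

V₂ = C₁V₁/C₂ = 3.05 × 10⁶ × 19.2 / 1.07 × 10⁵ = 547 mL.
Diluent to add = V₂ − V₁ = 547 − 19.2 = 528 mL.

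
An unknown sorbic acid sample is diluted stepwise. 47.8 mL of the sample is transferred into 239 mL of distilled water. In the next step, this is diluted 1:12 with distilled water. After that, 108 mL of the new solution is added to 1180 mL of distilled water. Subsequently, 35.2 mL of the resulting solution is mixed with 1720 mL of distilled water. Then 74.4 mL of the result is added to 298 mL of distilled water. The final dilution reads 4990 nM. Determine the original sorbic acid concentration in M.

1.07 M

Overall dilution factor = 6 × 12 × 11.93 × 49.86 × 5.005 = 2.14 × 10⁵.
Original = 4990 nM × 2.14 × 10⁵ = 1.07 × 10⁹ nM = 1.07 M.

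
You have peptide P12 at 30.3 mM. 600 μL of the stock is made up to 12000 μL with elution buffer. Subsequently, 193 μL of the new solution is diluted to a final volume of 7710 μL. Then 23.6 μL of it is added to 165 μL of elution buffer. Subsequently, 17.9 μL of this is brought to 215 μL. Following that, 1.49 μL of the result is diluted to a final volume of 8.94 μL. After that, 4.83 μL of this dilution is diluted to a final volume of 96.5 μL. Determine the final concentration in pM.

3300 pM

Overall dilution factor = 20 × 39.95 × 7.992 × 12.01 × 6 × 19.98 = 9.19 × 10⁶.
30.3 mM / 9.19 × 10⁶ = 3.30 × 10⁻⁶ mM = 3300 pM.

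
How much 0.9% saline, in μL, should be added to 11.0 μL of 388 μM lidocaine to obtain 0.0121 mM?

0.0121 mM = 12.1 μM.
V₂ = C₁V₁/C₂ = 388 × 11.0 / 12.1 = 353 μL.
Diluent to add = V₂ − V₁ = 353 − 11.0 = 342 μL.

342 μL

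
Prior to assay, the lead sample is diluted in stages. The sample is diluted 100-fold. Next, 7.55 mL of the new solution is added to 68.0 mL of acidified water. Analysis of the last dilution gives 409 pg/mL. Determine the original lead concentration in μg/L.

Overall dilution factor = 100 × 10.01 = 1001.
Original = 409 pg/mL × 1001 = 4.09 × 10⁵ pg/mL = 409 μg/L.

409 μg/L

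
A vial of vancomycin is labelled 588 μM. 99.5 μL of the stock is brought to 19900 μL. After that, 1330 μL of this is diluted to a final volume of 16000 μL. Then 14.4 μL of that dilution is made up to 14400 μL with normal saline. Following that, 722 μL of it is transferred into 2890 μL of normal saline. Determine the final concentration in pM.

Overall dilution factor = 200 × 12.03 × 1000 × 5.003 = 1.20 × 10⁷.
588 μM / 1.20 × 10⁷ = 4.89 × 10⁻⁵ μM = 48.9 pM.

48.9 pM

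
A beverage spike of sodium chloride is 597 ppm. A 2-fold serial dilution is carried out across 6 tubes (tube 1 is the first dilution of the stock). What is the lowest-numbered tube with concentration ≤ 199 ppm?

tube 2

Tube n has concentration 597 ppm / 2ⁿ.
Need 2ⁿ ≥ 597 ppm / 199 ppm = 3.00, so n ≥ 1.58.
First such tube: n = 2.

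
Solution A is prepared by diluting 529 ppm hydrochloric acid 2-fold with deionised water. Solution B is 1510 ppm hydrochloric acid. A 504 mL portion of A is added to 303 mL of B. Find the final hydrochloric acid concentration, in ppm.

732 ppm

C_A = 529 ppm / 2 = 264 ppm.
C_mix = (C_A·V_A + C_B·V_B)/(V_A + V_B) = (264×504 + 1510×303) / 807.0 = 732 ppm.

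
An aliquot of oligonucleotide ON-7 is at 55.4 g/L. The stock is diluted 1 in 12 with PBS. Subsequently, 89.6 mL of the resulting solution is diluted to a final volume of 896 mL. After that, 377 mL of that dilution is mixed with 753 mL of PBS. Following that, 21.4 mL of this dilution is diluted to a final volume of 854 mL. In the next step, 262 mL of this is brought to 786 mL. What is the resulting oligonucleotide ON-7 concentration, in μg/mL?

Overall dilution factor = 12 × 10 × 2.997 × 39.91 × 3 = 4.31 × 10⁴.
55.4 g/L / 4.31 × 10⁴ = 1.29 × 10⁻³ g/L = 1.29 μg/mL.

1.29 μg/mL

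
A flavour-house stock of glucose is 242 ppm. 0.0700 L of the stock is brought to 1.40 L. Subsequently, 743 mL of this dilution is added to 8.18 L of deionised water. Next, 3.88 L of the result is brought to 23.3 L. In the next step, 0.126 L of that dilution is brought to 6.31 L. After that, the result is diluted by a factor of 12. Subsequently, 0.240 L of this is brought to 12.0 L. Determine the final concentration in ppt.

Overall dilution factor = 20 × 12.01 × 6.005 × 50.08 × 12 × 50 = 4.33 × 10⁷.
242 ppm / 4.33 × 10⁷ = 5.58 × 10⁻⁶ ppm = 5.58 ppt.

5.58 ppt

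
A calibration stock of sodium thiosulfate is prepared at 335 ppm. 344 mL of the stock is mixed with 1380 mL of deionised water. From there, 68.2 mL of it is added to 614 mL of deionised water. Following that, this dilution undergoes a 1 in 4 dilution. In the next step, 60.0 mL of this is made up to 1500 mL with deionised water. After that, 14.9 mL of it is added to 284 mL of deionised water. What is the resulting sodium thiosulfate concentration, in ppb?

Overall dilution factor = 5.012 × 10.00 × 4 × 25 × 20.06 = 1.01 × 10⁵.
335 ppm / 1.01 × 10⁵ = 3.33 × 10⁻³ ppm = 3.33 ppb.

3.33 ppb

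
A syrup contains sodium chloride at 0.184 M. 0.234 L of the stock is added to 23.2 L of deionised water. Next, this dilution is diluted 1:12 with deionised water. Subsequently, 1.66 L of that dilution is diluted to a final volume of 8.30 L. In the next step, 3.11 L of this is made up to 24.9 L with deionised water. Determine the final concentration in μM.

Overall dilution factor = 100.1 × 12 × 5 × 8.006 = 4.81 × 10⁴.
0.184 M / 4.81 × 10⁴ = 3.82 × 10⁻⁶ M = 3.82 μM.

3.82 μM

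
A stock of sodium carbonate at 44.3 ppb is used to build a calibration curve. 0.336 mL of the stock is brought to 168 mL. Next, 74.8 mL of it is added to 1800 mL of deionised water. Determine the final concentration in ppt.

3.53 ppt

Overall dilution factor = 500 × 25.06 = 1.25 × 10⁴.
44.3 ppb / 1.25 × 10⁴ = 3.53 × 10⁻³ ppb = 3.53 ppt.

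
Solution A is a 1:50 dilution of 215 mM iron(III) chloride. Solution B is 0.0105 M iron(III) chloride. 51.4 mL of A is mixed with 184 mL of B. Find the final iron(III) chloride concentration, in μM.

C_A = 215 mM / 50 = 4.30 mM.
C_B = 0.0105 M = 10.5 mM.
C_mix = (C_A·V_A + C_B·V_B)/(V_A + V_B) = (4.30×51.4 + 10.5×184) / 235.4 = 9.15 mM = 9150 μM.

9150 μM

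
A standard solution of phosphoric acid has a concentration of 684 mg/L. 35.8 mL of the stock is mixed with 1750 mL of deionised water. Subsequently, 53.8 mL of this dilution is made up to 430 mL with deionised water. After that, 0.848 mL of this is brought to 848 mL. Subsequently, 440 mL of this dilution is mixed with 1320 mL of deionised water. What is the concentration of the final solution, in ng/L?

Overall dilution factor = 49.88 × 7.993 × 1000 × 4 = 1.59 × 10⁶.
684 mg/L / 1.59 × 10⁶ = 4.29 × 10⁻⁴ mg/L = 429 ng/L.

429 ng/L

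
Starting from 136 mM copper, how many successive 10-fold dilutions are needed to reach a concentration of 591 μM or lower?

Need 10ⁿ ≥ 230, so n ≥ log(230)/log(10) = 2.36.
Minimum whole steps: n = 3.

3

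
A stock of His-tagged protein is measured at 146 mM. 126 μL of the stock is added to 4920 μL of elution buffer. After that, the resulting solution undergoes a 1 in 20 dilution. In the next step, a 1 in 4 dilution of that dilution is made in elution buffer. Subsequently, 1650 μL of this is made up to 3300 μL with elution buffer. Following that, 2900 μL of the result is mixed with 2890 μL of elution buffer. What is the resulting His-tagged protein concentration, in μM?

11.4 μM

Overall dilution factor = 40.05 × 20 × 4 × 2 × 1.997 = 1.28 × 10⁴.
146 mM / 1.28 × 10⁴ = 0.0114 mM = 11.4 μM.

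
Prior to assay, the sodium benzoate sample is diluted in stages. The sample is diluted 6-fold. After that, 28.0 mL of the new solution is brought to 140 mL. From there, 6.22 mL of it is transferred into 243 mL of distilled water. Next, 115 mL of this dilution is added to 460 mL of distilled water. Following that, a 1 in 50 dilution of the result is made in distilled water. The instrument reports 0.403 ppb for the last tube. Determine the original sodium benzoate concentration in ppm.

121 ppm

Overall dilution factor = 6 × 5 × 40.07 × 5 × 50 = 3.01 × 10⁵.
Original = 0.403 ppb × 3.01 × 10⁵ = 1.21 × 10⁵ ppb = 121 ppm.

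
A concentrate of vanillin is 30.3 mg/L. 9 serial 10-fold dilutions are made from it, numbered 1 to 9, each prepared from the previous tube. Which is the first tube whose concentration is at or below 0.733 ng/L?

Tube n has concentration 30.3 mg/L / 10ⁿ.
Need 10ⁿ ≥ 30.3 mg/L / 0.733 ng/L = 4.13 × 10⁷, so n ≥ 7.62.
First such tube: n = 8.

tube 8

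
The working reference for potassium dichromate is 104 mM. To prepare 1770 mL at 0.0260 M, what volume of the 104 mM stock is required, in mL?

0.0260 M = 26.0 mM.
V₁ = C₂V₂/C₁ = 26.0 × 1770 / 104 = 442 mL.

442 mL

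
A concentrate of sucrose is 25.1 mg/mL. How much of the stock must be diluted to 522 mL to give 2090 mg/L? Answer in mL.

43.5 mL

2090 mg/L = 2.09 mg/mL.
V₁ = C₂V₂/C₁ = 2.09 × 522 / 25.1 = 43.5 mL.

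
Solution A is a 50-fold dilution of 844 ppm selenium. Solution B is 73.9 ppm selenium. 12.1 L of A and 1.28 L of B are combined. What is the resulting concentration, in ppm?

22.3 ppm

C_A = 844 ppm / 50 = 16.9 ppm.
C_mix = (C_A·V_A + C_B·V_B)/(V_A + V_B) = (16.9×12.1 + 73.9×1.28) / 13.38 = 22.3 ppm.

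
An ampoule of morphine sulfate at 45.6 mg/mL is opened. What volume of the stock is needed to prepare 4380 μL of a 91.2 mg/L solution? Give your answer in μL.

91.2 mg/L = 0.0912 mg/mL.
V₁ = C₂V₂/C₁ = 0.0912 × 4380 / 45.6 = 8.76 μL.

8.76 μL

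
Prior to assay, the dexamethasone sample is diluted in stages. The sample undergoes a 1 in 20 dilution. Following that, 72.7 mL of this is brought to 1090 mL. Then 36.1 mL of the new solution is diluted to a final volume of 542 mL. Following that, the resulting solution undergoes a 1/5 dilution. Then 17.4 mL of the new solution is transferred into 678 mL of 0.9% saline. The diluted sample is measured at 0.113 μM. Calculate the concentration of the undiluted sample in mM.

Overall dilution factor = 20 × 14.99 × 15.01 × 5 × 39.97 = 9.00 × 10⁵.
Original = 0.113 μM × 9.00 × 10⁵ = 1.02 × 10⁵ μM = 102 mM.

102 mM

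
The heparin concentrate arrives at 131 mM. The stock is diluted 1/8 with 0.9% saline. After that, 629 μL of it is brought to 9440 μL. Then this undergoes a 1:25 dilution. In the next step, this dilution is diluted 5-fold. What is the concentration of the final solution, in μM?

Overall dilution factor = 8 × 15.01 × 25 × 5 = 1.50 × 10⁴.
131 mM / 1.50 × 10⁴ = 8.73 × 10⁻³ mM = 8.73 μM.

8.73 μM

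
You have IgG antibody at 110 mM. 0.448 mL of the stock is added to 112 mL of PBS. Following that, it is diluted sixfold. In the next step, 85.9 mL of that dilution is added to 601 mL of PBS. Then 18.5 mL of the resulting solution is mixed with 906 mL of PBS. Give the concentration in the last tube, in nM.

183 nM

Overall dilution factor = 251 × 6 × 7.997 × 49.97 = 6.02 × 10⁵.
110 mM / 6.02 × 10⁵ = 1.83 × 10⁻⁴ mM = 183 nM.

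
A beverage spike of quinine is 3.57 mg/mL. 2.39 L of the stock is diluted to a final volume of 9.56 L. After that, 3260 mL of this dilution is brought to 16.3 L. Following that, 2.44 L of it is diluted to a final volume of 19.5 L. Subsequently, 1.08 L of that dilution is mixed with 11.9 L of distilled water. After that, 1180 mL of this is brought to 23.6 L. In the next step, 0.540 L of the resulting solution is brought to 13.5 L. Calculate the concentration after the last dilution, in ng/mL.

Overall dilution factor = 4 × 5 × 7.992 × 12.02 × 20 × 25 = 9.60 × 10⁵.
3.57 mg/mL / 9.60 × 10⁵ = 3.72 × 10⁻⁶ mg/mL = 3.72 ng/mL.

3.72 ng/mL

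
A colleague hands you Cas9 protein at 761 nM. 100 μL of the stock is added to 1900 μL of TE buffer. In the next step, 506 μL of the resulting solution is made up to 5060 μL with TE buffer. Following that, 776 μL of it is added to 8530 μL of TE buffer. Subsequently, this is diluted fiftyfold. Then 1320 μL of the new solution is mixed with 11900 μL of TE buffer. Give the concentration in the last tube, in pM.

0.634 pM

Overall dilution factor = 20 × 10 × 11.99 × 50 × 10.02 = 1.20 × 10⁶.
761 nM / 1.20 × 10⁶ = 6.34 × 10⁻⁴ nM = 0.634 pM.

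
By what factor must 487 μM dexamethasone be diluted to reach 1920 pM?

2.54 × 10⁵

Factor = C₀/C_target = 487 μM / 1920 pM = 2.54 × 10⁵.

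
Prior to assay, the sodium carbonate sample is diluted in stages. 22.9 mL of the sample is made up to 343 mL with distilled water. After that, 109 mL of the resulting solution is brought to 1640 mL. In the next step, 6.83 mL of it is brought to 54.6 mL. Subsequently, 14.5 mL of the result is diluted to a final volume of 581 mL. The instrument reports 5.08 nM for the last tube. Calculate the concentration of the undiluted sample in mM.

0.367 mM

Overall dilution factor = 14.98 × 15.05 × 7.994 × 40.07 = 7.22 × 10⁴.
Original = 5.08 nM × 7.22 × 10⁴ = 3.67 × 10⁵ nM = 0.367 mM.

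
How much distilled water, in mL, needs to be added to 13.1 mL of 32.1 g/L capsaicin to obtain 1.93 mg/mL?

205 mL

1.93 mg/mL = 1.93 g/L.
V₂ = C₁V₁/C₂ = 32.1 × 13.1 / 1.93 = 218 mL.
Diluent to add = V₂ − V₁ = 218 − 13.1 = 205 mL.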